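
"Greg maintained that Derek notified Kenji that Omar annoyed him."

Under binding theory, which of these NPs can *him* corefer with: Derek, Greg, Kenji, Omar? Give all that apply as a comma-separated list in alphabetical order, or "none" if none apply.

Derek, Greg, Kenji

*him* is a pronoun; Principle B requires it to be free in its binding domain — the clause headed by 'annoyed'.
— Derek: subject of the clause headed by 'notified'; c-commands the pronoun but lies outside its binding domain — allowed.
— Greg: subject of the matrix clause; c-commands the pronoun but lies outside its binding domain — allowed.
— Kenji: object of the clause headed by 'notified'; c-commands the pronoun but lies outside its binding domain — allowed.
— Omar: subject of the clause headed by 'annoyed'; c-commands the pronoun within its binding domain — blocked (Principle B).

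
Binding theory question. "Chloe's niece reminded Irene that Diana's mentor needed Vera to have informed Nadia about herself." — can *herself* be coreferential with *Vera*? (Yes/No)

*herself* is a reflexive; Principle A requires it to be bound within its binding domain — the clause headed by 'informed'.
— Vera: subject of the clause headed by 'informed'; c-commands the reflexive within its binding domain — allowed (Principle A).

Yes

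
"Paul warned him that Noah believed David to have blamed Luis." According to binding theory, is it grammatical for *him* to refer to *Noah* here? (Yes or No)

*Noah* is an R-expression; Principle C requires it to be free (not bound by any c-commanding expression).
— him: object of the matrix clause; the pronoun c-commands the R-expression — coreference blocked (Principle C).

No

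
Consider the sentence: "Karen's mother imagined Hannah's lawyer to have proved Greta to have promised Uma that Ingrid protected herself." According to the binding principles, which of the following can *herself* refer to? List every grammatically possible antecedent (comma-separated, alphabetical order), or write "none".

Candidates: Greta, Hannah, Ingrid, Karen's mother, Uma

Ingrid

*herself* is a reflexive; Principle A requires it to be bound within its binding domain — the clause headed by 'protected'.
— Greta: subject of the clause headed by 'promised'; c-commands the reflexive but lies outside its binding domain — cannot bind it (Principle A).
— Hannah: possessor inside the subject DP of the clause headed by 'proved'; does not c-command the reflexive — cannot bind it (Principle A).
— Ingrid: subject of the clause headed by 'protected'; c-commands the reflexive within its binding domain — allowed (Principle A).
— Karen's mother: subject of the matrix clause; c-commands the reflexive but lies outside its binding domain — cannot bind it (Principle A).
— Uma: object of the clause headed by 'promised'; c-commands the reflexive but lies outside its binding domain — cannot bind it (Principle A).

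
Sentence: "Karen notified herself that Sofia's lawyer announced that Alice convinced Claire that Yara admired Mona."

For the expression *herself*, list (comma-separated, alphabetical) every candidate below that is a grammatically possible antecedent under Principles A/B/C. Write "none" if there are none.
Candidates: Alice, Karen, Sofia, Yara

*herself* is a reflexive; Principle A requires it to be bound within its binding domain — the matrix clause.
— Alice: subject of the clause headed by 'convinced'; does not c-command the reflexive — cannot bind it (Principle A).
— Karen: subject of the matrix clause; c-commands the reflexive within its binding domain — allowed (Principle A).
— Sofia: possessor inside the subject DP of the clause headed by 'announced'; does not c-command the reflexive — cannot bind it (Principle A).
— Yara: subject of the clause headed by 'admired'; does not c-command the reflexive — cannot bind it (Principle A).

Karen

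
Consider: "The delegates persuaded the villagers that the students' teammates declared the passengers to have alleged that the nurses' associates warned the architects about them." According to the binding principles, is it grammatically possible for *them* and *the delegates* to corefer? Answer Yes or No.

Yes

*them* is a pronoun; Principle B requires it to be free in its binding domain — the clause headed by 'warned'.
— the delegates: subject of the matrix clause; c-commands the pronoun but lies outside its binding domain — allowed.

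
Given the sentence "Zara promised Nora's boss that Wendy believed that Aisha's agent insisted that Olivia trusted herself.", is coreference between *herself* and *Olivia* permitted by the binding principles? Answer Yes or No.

*herself* is a reflexive; Principle A requires it to be bound within its binding domain — the clause headed by 'trusted'.
— Olivia: subject of the clause headed by 'trusted'; c-commands the reflexive within its binding domain — allowed (Principle A).

Yes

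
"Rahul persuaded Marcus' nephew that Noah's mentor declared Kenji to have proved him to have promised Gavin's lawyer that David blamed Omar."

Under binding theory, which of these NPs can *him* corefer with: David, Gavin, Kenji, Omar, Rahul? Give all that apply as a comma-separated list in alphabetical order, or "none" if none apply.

Rahul

*him* is a pronoun; Principle B requires it to be free in its binding domain — the clause headed by 'proved'.
— David: subject of the clause headed by 'blamed'; is c-commanded by the pronoun; coreference would bind this R-expression — blocked (Principle C).
— Gavin: possessor inside the object DP of the clause headed by 'promised'; is c-commanded by the pronoun; coreference would bind this R-expression — blocked (Principle C).
— Kenji: subject of the clause headed by 'proved'; c-commands the pronoun within its binding domain — blocked (Principle B).
— Omar: object of the clause headed by 'blamed'; is c-commanded by the pronoun; coreference would bind this R-expression — blocked (Principle C).
— Rahul: subject of the matrix clause; c-commands the pronoun but lies outside its binding domain — allowed.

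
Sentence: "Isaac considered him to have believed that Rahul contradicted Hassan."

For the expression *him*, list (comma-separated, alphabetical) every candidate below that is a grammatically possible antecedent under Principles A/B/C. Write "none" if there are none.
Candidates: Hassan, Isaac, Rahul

*him* is a pronoun; Principle B requires it to be free in its binding domain — the matrix clause.
— Hassan: object of the clause headed by 'contradicted'; is c-commanded by the pronoun; coreference would bind this R-expression — blocked (Principle C).
— Isaac: subject of the matrix clause; c-commands the pronoun within its binding domain — blocked (Principle B).
— Rahul: subject of the clause headed by 'contradicted'; is c-commanded by the pronoun; coreference would bind this R-expression — blocked (Principle C).

none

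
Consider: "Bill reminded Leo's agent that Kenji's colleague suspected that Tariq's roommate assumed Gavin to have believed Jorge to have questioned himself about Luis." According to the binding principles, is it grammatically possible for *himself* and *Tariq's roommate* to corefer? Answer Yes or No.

No

*himself* is a reflexive; Principle A requires it to be bound within its binding domain — the clause headed by 'questioned'.
— Tariq's roommate: subject of the clause headed by 'assumed'; c-commands the reflexive but lies outside its binding domain — cannot bind it (Principle A).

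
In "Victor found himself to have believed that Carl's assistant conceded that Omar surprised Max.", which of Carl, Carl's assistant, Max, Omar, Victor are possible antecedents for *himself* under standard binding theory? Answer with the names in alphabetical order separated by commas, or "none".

*himself* is a reflexive; Principle A requires it to be bound within its binding domain — the matrix clause.
— Carl: possessor inside the subject DP of the clause headed by 'conceded'; does not c-command the reflexive — cannot bind it (Principle A).
— Carl's assistant: subject of the clause headed by 'conceded'; does not c-command the reflexive — cannot bind it (Principle A).
— Max: object of the clause headed by 'surprised'; does not c-command the reflexive — cannot bind it (Principle A).
— Omar: subject of the clause headed by 'surprised'; does not c-command the reflexive — cannot bind it (Principle A).
— Victor: subject of the matrix clause; c-commands the reflexive within its binding domain — allowed (Principle A).

Victor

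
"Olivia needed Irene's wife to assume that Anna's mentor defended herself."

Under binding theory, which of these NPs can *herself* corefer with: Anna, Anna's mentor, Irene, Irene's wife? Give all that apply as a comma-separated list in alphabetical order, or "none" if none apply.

*herself* is a reflexive; Principle A requires it to be bound within its binding domain — the clause headed by 'defended'.
— Anna: possessor inside the subject DP of the clause headed by 'defended'; does not c-command the reflexive — cannot bind it (Principle A).
— Anna's mentor: subject of the clause headed by 'defended'; c-commands the reflexive within its binding domain — allowed (Principle A).
— Irene: possessor inside the subject DP of the clause headed by 'assume'; does not c-command the reflexive — cannot bind it (Principle A).
— Irene's wife: subject of the clause headed by 'assume'; c-commands the reflexive but lies outside its binding domain — cannot bind it (Principle A).

Anna's mentor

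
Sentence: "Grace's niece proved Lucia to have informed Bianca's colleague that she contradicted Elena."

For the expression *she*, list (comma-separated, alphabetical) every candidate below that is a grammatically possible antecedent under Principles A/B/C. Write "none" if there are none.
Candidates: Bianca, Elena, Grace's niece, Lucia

Bianca, Grace's niece, Lucia

*she* is a pronoun; Principle B requires it to be free in its binding domain — the clause headed by 'contradicted'.
— Bianca: possessor inside the object DP of the clause headed by 'informed'; does not c-command the pronoun — Principle B does not apply; allowed.
— Elena: object of the clause headed by 'contradicted'; is c-commanded by the pronoun; coreference would bind this R-expression — blocked (Principle C).
— Grace's niece: subject of the matrix clause; c-commands the pronoun but lies outside its binding domain — allowed.
— Lucia: subject of the clause headed by 'informed'; c-commands the pronoun but lies outside its binding domain — allowed.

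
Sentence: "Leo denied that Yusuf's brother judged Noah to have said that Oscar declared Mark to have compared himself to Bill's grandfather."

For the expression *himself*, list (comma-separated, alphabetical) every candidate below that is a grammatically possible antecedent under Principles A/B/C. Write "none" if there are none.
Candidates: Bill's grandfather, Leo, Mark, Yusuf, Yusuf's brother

Mark

*himself* is a reflexive; Principle A requires it to be bound within its binding domain — the clause headed by 'compared'.
— Bill's grandfather: second object of the clause headed by 'compared'; does not c-command the reflexive — cannot bind it (Principle A).
— Leo: subject of the matrix clause; c-commands the reflexive but lies outside its binding domain — cannot bind it (Principle A).
— Mark: subject of the clause headed by 'compared'; c-commands the reflexive within its binding domain — allowed (Principle A).
— Yusuf: possessor inside the subject DP of the clause headed by 'judged'; does not c-command the reflexive — cannot bind it (Principle A).
— Yusuf's brother: subject of the clause headed by 'judged'; c-commands the reflexive but lies outside its binding domain — cannot bind it (Principle A).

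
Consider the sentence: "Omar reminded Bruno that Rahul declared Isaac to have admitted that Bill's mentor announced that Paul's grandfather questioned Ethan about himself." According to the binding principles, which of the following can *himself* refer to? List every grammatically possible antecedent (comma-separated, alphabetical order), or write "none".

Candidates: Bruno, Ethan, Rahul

Ethan

*himself* is a reflexive; Principle A requires it to be bound within its binding domain — the clause headed by 'questioned'.
— Bruno: object of the matrix clause; c-commands the reflexive but lies outside its binding domain — cannot bind it (Principle A).
— Ethan: object of the clause headed by 'questioned'; c-commands the reflexive within its binding domain — allowed (Principle A).
— Rahul: subject of the clause headed by 'declared'; c-commands the reflexive but lies outside its binding domain — cannot bind it (Principle A).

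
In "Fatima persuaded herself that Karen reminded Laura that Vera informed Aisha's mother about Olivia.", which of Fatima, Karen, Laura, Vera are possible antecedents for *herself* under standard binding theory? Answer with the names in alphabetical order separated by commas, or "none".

*herself* is a reflexive; Principle A requires it to be bound within its binding domain — the matrix clause.
— Fatima: subject of the matrix clause; c-commands the reflexive within its binding domain — allowed (Principle A).
— Karen: subject of the clause headed by 'reminded'; does not c-command the reflexive — cannot bind it (Principle A).
— Laura: object of the clause headed by 'reminded'; does not c-command the reflexive — cannot bind it (Principle A).
— Vera: subject of the clause headed by 'informed'; does not c-command the reflexive — cannot bind it (Principle A).

Fatima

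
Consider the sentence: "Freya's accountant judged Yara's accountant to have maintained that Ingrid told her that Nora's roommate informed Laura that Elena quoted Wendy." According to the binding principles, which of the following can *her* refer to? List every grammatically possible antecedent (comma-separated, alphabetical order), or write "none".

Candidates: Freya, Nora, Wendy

*her* is a pronoun; Principle B requires it to be free in its binding domain — the clause headed by 'told'.
— Freya: possessor inside the subject DP of the matrix clause; does not c-command the pronoun — Principle B does not apply; allowed.
— Nora: possessor inside the subject DP of the clause headed by 'informed'; is c-commanded by the pronoun; coreference would bind this R-expression — blocked (Principle C).
— Wendy: object of the clause headed by 'quoted'; is c-commanded by the pronoun; coreference would bind this R-expression — blocked (Principle C).

Freya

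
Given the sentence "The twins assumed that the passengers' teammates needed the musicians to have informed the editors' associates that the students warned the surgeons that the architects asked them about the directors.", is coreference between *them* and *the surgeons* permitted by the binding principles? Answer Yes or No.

Yes

*them* is a pronoun; Principle B requires it to be free in its binding domain — the clause headed by 'asked'.
— the surgeons: object of the clause headed by 'warned'; c-commands the pronoun but lies outside its binding domain — allowed.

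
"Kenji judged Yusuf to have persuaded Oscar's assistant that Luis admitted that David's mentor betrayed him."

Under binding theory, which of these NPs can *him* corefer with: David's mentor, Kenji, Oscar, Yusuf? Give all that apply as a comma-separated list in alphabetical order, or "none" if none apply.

*him* is a pronoun; Principle B requires it to be free in its binding domain — the clause headed by 'betrayed'.
— David's mentor: subject of the clause headed by 'betrayed'; c-commands the pronoun within its binding domain — blocked (Principle B).
— Kenji: subject of the matrix clause; c-commands the pronoun but lies outside its binding domain — allowed.
— Oscar: possessor inside the object DP of the clause headed by 'persuaded'; does not c-command the pronoun — Principle B does not apply; allowed.
— Yusuf: subject of the clause headed by 'persuaded'; c-commands the pronoun but lies outside its binding domain — allowed.

Kenji, Oscar, Yusuf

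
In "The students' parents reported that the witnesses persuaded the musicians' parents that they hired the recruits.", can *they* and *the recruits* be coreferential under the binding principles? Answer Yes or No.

No

*the recruits* is an R-expression; Principle C requires it to be free (not bound by any c-commanding expression).
— they: subject of the clause headed by 'hired'; the pronoun c-commands the R-expression — coreference blocked (Principle C).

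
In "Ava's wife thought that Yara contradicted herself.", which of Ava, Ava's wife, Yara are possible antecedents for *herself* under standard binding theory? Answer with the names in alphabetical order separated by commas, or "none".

Yara

*herself* is a reflexive; Principle A requires it to be bound within its binding domain — the clause headed by 'contradicted'.
— Ava: possessor inside the subject DP of the matrix clause; does not c-command the reflexive — cannot bind it (Principle A).
— Ava's wife: subject of the matrix clause; c-commands the reflexive but lies outside its binding domain — cannot bind it (Principle A).
— Yara: subject of the clause headed by 'contradicted'; c-commands the reflexive within its binding domain — allowed (Principle A).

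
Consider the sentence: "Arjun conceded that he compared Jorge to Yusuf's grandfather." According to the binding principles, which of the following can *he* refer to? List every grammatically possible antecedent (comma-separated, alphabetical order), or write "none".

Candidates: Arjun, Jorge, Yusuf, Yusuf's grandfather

*he* is a pronoun; Principle B requires it to be free in its binding domain — the clause headed by 'compared'.
— Arjun: subject of the matrix clause; c-commands the pronoun but lies outside its binding domain — allowed.
— Jorge: object of the clause headed by 'compared'; is c-commanded by the pronoun; coreference would bind this R-expression — blocked (Principle C).
— Yusuf: possessor inside the second object DP of the clause headed by 'compared'; is c-commanded by the pronoun; coreference would bind this R-expression — blocked (Principle C).
— Yusuf's grandfather: second object of the clause headed by 'compared'; is c-commanded by the pronoun; coreference would bind this R-expression — blocked (Principle C).

Arjun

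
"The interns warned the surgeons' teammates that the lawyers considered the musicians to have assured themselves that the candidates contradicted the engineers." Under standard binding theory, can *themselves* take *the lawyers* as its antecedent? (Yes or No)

*themselves* is a reflexive; Principle A requires it to be bound within its binding domain — the clause headed by 'assured'.
— the lawyers: subject of the clause headed by 'considered'; c-commands the reflexive but lies outside its binding domain — cannot bind it (Principle A).

No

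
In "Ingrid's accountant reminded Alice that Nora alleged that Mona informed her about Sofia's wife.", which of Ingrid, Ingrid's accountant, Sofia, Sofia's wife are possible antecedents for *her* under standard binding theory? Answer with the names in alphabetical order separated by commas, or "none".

*her* is a pronoun; Principle B requires it to be free in its binding domain — the clause headed by 'informed'.
— Ingrid: possessor inside the subject DP of the matrix clause; does not c-command the pronoun — Principle B does not apply; allowed.
— Ingrid's accountant: subject of the matrix clause; c-commands the pronoun but lies outside its binding domain — allowed.
— Sofia: possessor inside the second object DP of the clause headed by 'informed'; is c-commanded by the pronoun; coreference would bind this R-expression — blocked (Principle C).
— Sofia's wife: second object of the clause headed by 'informed'; is c-commanded by the pronoun; coreference would bind this R-expression — blocked (Principle C).

Ingrid, Ingrid's accountant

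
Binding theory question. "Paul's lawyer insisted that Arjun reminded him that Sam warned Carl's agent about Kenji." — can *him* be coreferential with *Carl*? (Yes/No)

*him* is a pronoun; Principle B requires it to be free in its binding domain — the clause headed by 'reminded'.
— Carl: possessor inside the object DP of the clause headed by 'warned'; is c-commanded by the pronoun; coreference would bind this R-expression — blocked (Principle C).

No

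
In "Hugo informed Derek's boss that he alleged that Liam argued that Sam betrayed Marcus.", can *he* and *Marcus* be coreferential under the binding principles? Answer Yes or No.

No

*Marcus* is an R-expression; Principle C requires it to be free (not bound by any c-commanding expression).
— he: subject of the clause headed by 'alleged'; the pronoun c-commands the R-expression — coreference blocked (Principle C).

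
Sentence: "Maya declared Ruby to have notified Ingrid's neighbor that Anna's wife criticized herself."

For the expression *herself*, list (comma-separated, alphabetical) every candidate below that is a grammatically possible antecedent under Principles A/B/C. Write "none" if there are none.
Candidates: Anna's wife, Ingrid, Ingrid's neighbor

Anna's wife

*herself* is a reflexive; Principle A requires it to be bound within its binding domain — the clause headed by 'criticized'.
— Anna's wife: subject of the clause headed by 'criticized'; c-commands the reflexive within its binding domain — allowed (Principle A).
— Ingrid: possessor inside the object DP of the clause headed by 'notified'; does not c-command the reflexive — cannot bind it (Principle A).
— Ingrid's neighbor: object of the clause headed by 'notified'; c-commands the reflexive but lies outside its binding domain — cannot bind it (Principle A).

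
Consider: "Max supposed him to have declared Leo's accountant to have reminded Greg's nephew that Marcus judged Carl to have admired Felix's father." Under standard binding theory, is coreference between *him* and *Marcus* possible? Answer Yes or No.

*Marcus* is an R-expression; Principle C requires it to be free (not bound by any c-commanding expression).
— him: subject of the clause headed by 'declared'; the pronoun c-commands the R-expression — coreference blocked (Principle C).

No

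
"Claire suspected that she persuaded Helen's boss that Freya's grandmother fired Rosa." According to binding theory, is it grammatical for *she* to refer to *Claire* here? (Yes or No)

*Claire* is an R-expression; Principle C requires it to be free (not bound by any c-commanding expression).
— she: subject of the clause headed by 'persuaded'; the pronoun does not c-command the R-expression — coreference allowed.

Yes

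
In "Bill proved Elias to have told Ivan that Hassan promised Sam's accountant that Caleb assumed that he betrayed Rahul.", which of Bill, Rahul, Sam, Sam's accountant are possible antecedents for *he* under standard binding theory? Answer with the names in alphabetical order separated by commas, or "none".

*he* is a pronoun; Principle B requires it to be free in its binding domain — the clause headed by 'betrayed'.
— Bill: subject of the matrix clause; c-commands the pronoun but lies outside its binding domain — allowed.
— Rahul: object of the clause headed by 'betrayed'; is c-commanded by the pronoun; coreference would bind this R-expression — blocked (Principle C).
— Sam: possessor inside the object DP of the clause headed by 'promised'; does not c-command the pronoun — Principle B does not apply; allowed.
— Sam's accountant: object of the clause headed by 'promised'; c-commands the pronoun but lies outside its binding domain — allowed.

Bill, Sam, Sam's accountant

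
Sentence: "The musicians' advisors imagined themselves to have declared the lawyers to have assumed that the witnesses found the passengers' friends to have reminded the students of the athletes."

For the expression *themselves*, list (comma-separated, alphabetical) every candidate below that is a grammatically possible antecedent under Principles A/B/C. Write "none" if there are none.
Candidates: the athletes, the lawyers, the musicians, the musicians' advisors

the musicians' advisors

*themselves* is a reflexive; Principle A requires it to be bound within its binding domain — the matrix clause.
— the athletes: second object of the clause headed by 'reminded'; does not c-command the reflexive — cannot bind it (Principle A).
— the lawyers: subject of the clause headed by 'assumed'; does not c-command the reflexive — cannot bind it (Principle A).
— the musicians: possessor inside the subject DP of the matrix clause; does not c-command the reflexive — cannot bind it (Principle A).
— the musicians' advisors: subject of the matrix clause; c-commands the reflexive within its binding domain — allowed (Principle A).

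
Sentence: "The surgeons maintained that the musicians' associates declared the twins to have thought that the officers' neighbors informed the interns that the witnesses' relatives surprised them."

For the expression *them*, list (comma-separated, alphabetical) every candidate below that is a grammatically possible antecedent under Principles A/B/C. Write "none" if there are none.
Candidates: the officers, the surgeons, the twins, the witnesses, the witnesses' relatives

*them* is a pronoun; Principle B requires it to be free in its binding domain — the clause headed by 'surprised'.
— the officers: possessor inside the subject DP of the clause headed by 'informed'; does not c-command the pronoun — Principle B does not apply; allowed.
— the surgeons: subject of the matrix clause; c-commands the pronoun but lies outside its binding domain — allowed.
— the twins: subject of the clause headed by 'thought'; c-commands the pronoun but lies outside its binding domain — allowed.
— the witnesses: possessor inside the subject DP of the clause headed by 'surprised'; does not c-command the pronoun — Principle B does not apply; allowed.
— the witnesses' relatives: subject of the clause headed by 'surprised'; c-commands the pronoun within its binding domain — blocked (Principle B).

the officers, the surgeons, the twins, the witnesses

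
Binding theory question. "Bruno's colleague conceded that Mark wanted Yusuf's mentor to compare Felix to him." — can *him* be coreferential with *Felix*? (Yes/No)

*him* is a pronoun; Principle B requires it to be free in its binding domain — the clause headed by 'compare'.
— Felix: object of the clause headed by 'compare'; c-commands the pronoun within its binding domain — blocked (Principle B).

No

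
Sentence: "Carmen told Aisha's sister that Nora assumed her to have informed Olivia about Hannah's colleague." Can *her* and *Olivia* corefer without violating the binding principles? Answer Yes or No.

*Olivia* is an R-expression; Principle C requires it to be free (not bound by any c-commanding expression).
— her: subject of the clause headed by 'informed'; the pronoun c-commands the R-expression — coreference blocked (Principle C).

No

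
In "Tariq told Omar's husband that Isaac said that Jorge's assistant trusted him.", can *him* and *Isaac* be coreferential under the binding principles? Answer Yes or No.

*Isaac* is an R-expression; Principle C requires it to be free (not bound by any c-commanding expression).
— him: object of the clause headed by 'trusted'; the pronoun does not c-command the R-expression — coreference allowed.

Yes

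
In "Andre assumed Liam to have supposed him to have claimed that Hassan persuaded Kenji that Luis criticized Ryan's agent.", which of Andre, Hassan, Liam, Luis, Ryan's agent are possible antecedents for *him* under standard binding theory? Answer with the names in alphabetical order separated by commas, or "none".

Andre

*him* is a pronoun; Principle B requires it to be free in its binding domain — the clause headed by 'supposed'.
— Andre: subject of the matrix clause; c-commands the pronoun but lies outside its binding domain — allowed.
— Hassan: subject of the clause headed by 'persuaded'; is c-commanded by the pronoun; coreference would bind this R-expression — blocked (Principle C).
— Liam: subject of the clause headed by 'supposed'; c-commands the pronoun within its binding domain — blocked (Principle B).
— Luis: subject of the clause headed by 'criticized'; is c-commanded by the pronoun; coreference would bind this R-expression — blocked (Principle C).
— Ryan's agent: object of the clause headed by 'criticized'; is c-commanded by the pronoun; coreference would bind this R-expression — blocked (Principle C).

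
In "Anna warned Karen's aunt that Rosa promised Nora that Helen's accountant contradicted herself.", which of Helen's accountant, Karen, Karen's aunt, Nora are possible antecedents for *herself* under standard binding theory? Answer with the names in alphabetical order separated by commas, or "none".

*herself* is a reflexive; Principle A requires it to be bound within its binding domain — the clause headed by 'contradicted'.
— Helen's accountant: subject of the clause headed by 'contradicted'; c-commands the reflexive within its binding domain — allowed (Principle A).
— Karen: possessor inside the object DP of the matrix clause; does not c-command the reflexive — cannot bind it (Principle A).
— Karen's aunt: object of the matrix clause; c-commands the reflexive but lies outside its binding domain — cannot bind it (Principle A).
— Nora: object of the clause headed by 'promised'; c-commands the reflexive but lies outside its binding domain — cannot bind it (Principle A).

Helen's accountant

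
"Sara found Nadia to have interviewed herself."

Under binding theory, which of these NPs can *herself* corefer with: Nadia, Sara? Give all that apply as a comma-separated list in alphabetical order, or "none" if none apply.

*herself* is a reflexive; Principle A requires it to be bound within its binding domain — the clause headed by 'interviewed'.
— Nadia: subject of the clause headed by 'interviewed'; c-commands the reflexive within its binding domain — allowed (Principle A).
— Sara: subject of the matrix clause; c-commands the reflexive but lies outside its binding domain — cannot bind it (Principle A).

Nadia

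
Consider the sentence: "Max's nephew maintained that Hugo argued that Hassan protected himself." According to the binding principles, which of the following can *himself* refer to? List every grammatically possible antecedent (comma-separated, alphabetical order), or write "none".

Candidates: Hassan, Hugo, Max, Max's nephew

*himself* is a reflexive; Principle A requires it to be bound within its binding domain — the clause headed by 'protected'.
— Hassan: subject of the clause headed by 'protected'; c-commands the reflexive within its binding domain — allowed (Principle A).
— Hugo: subject of the clause headed by 'argued'; c-commands the reflexive but lies outside its binding domain — cannot bind it (Principle A).
— Max: possessor inside the subject DP of the matrix clause; does not c-command the reflexive — cannot bind it (Principle A).
— Max's nephew: subject of the matrix clause; c-commands the reflexive but lies outside its binding domain — cannot bind it (Principle A).

Hassan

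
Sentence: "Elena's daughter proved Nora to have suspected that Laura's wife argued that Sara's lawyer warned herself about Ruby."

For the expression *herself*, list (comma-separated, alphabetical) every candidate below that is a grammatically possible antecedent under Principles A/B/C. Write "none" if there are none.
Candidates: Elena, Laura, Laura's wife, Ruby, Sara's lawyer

Sara's lawyer

*herself* is a reflexive; Principle A requires it to be bound within its binding domain — the clause headed by 'warned'.
— Elena: possessor inside the subject DP of the matrix clause; does not c-command the reflexive — cannot bind it (Principle A).
— Laura: possessor inside the subject DP of the clause headed by 'argued'; does not c-command the reflexive — cannot bind it (Principle A).
— Laura's wife: subject of the clause headed by 'argued'; c-commands the reflexive but lies outside its binding domain — cannot bind it (Principle A).
— Ruby: second object of the clause headed by 'warned'; does not c-command the reflexive — cannot bind it (Principle A).
— Sara's lawyer: subject of the clause headed by 'warned'; c-commands the reflexive within its binding domain — allowed (Principle A).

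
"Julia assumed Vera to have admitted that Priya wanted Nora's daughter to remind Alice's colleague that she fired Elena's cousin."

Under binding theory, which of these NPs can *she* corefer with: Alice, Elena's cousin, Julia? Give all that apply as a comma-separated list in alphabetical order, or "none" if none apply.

*she* is a pronoun; Principle B requires it to be free in its binding domain — the clause headed by 'fired'.
— Alice: possessor inside the object DP of the clause headed by 'remind'; does not c-command the pronoun — Principle B does not apply; allowed.
— Elena's cousin: object of the clause headed by 'fired'; is c-commanded by the pronoun; coreference would bind this R-expression — blocked (Principle C).
— Julia: subject of the matrix clause; c-commands the pronoun but lies outside its binding domain — allowed.

Alice, Julia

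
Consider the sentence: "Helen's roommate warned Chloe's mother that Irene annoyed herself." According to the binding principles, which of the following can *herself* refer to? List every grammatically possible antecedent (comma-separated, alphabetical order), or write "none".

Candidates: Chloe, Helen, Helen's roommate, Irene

Irene

*herself* is a reflexive; Principle A requires it to be bound within its binding domain — the clause headed by 'annoyed'.
— Chloe: possessor inside the object DP of the matrix clause; does not c-command the reflexive — cannot bind it (Principle A).
— Helen: possessor inside the subject DP of the matrix clause; does not c-command the reflexive — cannot bind it (Principle A).
— Helen's roommate: subject of the matrix clause; c-commands the reflexive but lies outside its binding domain — cannot bind it (Principle A).
— Irene: subject of the clause headed by 'annoyed'; c-commands the reflexive within its binding domain — allowed (Principle A).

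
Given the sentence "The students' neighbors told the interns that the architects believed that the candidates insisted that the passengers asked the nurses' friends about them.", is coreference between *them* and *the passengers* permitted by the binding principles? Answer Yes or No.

No

*them* is a pronoun; Principle B requires it to be free in its binding domain — the clause headed by 'asked'.
— the passengers: subject of the clause headed by 'asked'; c-commands the pronoun within its binding domain — blocked (Principle B).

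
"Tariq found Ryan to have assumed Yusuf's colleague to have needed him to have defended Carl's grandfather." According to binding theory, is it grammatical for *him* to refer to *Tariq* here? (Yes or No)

Yes

*Tariq* is an R-expression; Principle C requires it to be free (not bound by any c-commanding expression).
— him: subject of the clause headed by 'defended'; the pronoun does not c-command the R-expression — coreference allowed.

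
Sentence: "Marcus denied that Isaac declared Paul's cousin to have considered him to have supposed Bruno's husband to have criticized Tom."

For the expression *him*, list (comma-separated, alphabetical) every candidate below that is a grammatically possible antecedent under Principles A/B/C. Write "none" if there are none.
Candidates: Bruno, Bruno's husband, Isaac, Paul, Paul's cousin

*him* is a pronoun; Principle B requires it to be free in its binding domain — the clause headed by 'considered'.
— Bruno: possessor inside the subject DP of the clause headed by 'criticized'; is c-commanded by the pronoun; coreference would bind this R-expression — blocked (Principle C).
— Bruno's husband: subject of the clause headed by 'criticized'; is c-commanded by the pronoun; coreference would bind this R-expression — blocked (Principle C).
— Isaac: subject of the clause headed by 'declared'; c-commands the pronoun but lies outside its binding domain — allowed.
— Paul: possessor inside the subject DP of the clause headed by 'considered'; does not c-command the pronoun — Principle B does not apply; allowed.
— Paul's cousin: subject of the clause headed by 'considered'; c-commands the pronoun within its binding domain — blocked (Principle B).

Isaac, Paul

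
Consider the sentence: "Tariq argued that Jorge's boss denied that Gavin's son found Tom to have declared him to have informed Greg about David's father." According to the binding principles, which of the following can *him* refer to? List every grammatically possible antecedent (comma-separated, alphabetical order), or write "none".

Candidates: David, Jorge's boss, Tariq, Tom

*him* is a pronoun; Principle B requires it to be free in its binding domain — the clause headed by 'declared'.
— David: possessor inside the second object DP of the clause headed by 'informed'; is c-commanded by the pronoun; coreference would bind this R-expression — blocked (Principle C).
— Jorge's boss: subject of the clause headed by 'denied'; c-commands the pronoun but lies outside its binding domain — allowed.
— Tariq: subject of the matrix clause; c-commands the pronoun but lies outside its binding domain — allowed.
— Tom: subject of the clause headed by 'declared'; c-commands the pronoun within its binding domain — blocked (Principle B).

Jorge's boss, Tariq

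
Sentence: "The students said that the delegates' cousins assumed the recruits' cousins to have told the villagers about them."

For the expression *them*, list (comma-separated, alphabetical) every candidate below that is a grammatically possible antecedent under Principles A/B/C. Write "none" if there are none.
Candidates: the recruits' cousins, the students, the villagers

*them* is a pronoun; Principle B requires it to be free in its binding domain — the clause headed by 'told'.
— the recruits' cousins: subject of the clause headed by 'told'; c-commands the pronoun within its binding domain — blocked (Principle B).
— the students: subject of the matrix clause; c-commands the pronoun but lies outside its binding domain — allowed.
— the villagers: object of the clause headed by 'told'; c-commands the pronoun within its binding domain — blocked (Principle B).

the students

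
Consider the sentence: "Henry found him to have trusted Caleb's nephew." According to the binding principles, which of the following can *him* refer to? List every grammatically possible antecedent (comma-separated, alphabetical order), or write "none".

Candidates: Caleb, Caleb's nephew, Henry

none

*him* is a pronoun; Principle B requires it to be free in its binding domain — the matrix clause.
— Caleb: possessor inside the object DP of the clause headed by 'trusted'; is c-commanded by the pronoun; coreference would bind this R-expression — blocked (Principle C).
— Caleb's nephew: object of the clause headed by 'trusted'; is c-commanded by the pronoun; coreference would bind this R-expression — blocked (Principle C).
— Henry: subject of the matrix clause; c-commands the pronoun within its binding domain — blocked (Principle B).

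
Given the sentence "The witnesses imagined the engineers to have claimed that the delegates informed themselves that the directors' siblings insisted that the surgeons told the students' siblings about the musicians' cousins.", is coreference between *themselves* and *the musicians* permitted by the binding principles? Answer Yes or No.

*themselves* is a reflexive; Principle A requires it to be bound within its binding domain — the clause headed by 'informed'.
— the musicians: possessor inside the second object DP of the clause headed by 'told'; does not c-command the reflexive — cannot bind it (Principle A).

No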